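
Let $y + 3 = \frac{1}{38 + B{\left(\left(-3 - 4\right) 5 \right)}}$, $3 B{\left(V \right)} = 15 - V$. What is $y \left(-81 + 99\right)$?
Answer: $- \frac{4401}{82} \approx -53.671$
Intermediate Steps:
$B{\left(V \right)} = 5 - \frac{V}{3}$ ($B{\left(V \right)} = \frac{15 - V}{3} = 5 - \frac{V}{3}$)
$y = - \frac{489}{164}$ ($y = -3 + \frac{1}{38 - \left(-5 + \frac{\left(-3 - 4\right) 5}{3}\right)} = -3 + \frac{1}{38 - \left(-5 + \frac{\left(-7\right) 5}{3}\right)} = -3 + \frac{1}{38 + \left(5 - - \frac{35}{3}\right)} = -3 + \frac{1}{38 + \left(5 + \frac{35}{3}\right)} = -3 + \frac{1}{38 + \frac{50}{3}} = -3 + \frac{1}{\frac{164}{3}} = -3 + \frac{3}{164} = - \frac{489}{164} \approx -2.9817$)
$y \left(-81 + 99\right) = - \frac{489 \left(-81 + 99\right)}{164} = \left(- \frac{489}{164}\right) 18 = - \frac{4401}{82}$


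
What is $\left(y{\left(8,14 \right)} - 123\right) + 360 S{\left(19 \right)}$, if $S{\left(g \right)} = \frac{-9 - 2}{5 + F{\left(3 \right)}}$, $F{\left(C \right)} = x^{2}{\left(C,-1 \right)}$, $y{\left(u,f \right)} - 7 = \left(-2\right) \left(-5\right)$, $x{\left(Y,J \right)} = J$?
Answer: $-766$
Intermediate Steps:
$y{\left(u,f \right)} = 17$ ($y{\left(u,f \right)} = 7 - -10 = 7 + 10 = 17$)
$F{\left(C \right)} = 1$ ($F{\left(C \right)} = \left(-1\right)^{2} = 1$)
$S{\left(g \right)} = - \frac{11}{6}$ ($S{\left(g \right)} = \frac{-9 - 2}{5 + 1} = - \frac{11}{6}$)
$\left(y{\left(8,14 \right)} - 123\right) + 360 S{\left(19 \right)} = \left(17 - 123\right) + 360 \left(- \frac{11}{6}\right) = -106 - 660 = -766$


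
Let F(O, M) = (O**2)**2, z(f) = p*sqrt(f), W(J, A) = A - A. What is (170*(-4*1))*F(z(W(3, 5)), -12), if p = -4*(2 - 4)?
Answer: 0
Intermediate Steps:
p = 8 (p = -4*(-2) = 8)
W(J, A) = 0
z(f) = 8*sqrt(f)
F(O, M) = O**4
(170*(-4*1))*F(z(W(3, 5)), -12) = (170*(-4*1))*(8*sqrt(0))**4 = (170*(-4))*(8*0)**4 = -680*0**4 = -680*0 = 0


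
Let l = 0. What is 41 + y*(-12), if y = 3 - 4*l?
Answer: 5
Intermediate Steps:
y = 3 (y = 3 - 4*0 = 3 + 0 = 3)
41 + y*(-12) = 41 + 3*(-12) = 41 - 36 = 5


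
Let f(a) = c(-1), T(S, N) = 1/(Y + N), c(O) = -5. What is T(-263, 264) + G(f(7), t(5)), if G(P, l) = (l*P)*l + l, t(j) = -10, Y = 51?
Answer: -160649/315 ≈ -510.00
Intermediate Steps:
T(S, N) = 1/(51 + N)
f(a) = -5
G(P, l) = l + P*l² (G(P, l) = (P*l)*l + l = P*l² + l = l + P*l²)
T(-263, 264) + G(f(7), t(5)) = 1/(51 + 264) - 10*(1 - 5*(-10)) = 1/315 - 10*(1 + 50) = 1/315 - 10*51 = 1/315 - 510 = -160649/315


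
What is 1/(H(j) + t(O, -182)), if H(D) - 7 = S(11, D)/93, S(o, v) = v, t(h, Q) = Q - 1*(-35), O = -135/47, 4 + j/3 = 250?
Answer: -31/4094 ≈ -0.0075721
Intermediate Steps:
j = 738 (j = -12 + 3*250 = -12 + 750 = 738)
O = -135/47 (O = -135*1/47 = -135/47 ≈ -2.8723)
t(h, Q) = 35 + Q (t(h, Q) = Q + 35 = 35 + Q)
H(D) = 7 + D/93
1/(H(j) + t(O, -182)) = 1/((7 + (1/93)*738) + (35 - 182)) = 1/((7 + 246/31) - 147) = 1/(463/31 - 147) = 1/(-4094/31) = -31/4094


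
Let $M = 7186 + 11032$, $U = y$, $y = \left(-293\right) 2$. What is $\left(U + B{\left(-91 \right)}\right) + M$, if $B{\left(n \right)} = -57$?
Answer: $17575$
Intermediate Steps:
$y = -586$
$U = -586$
$M = 18218$
$\left(U + B{\left(-91 \right)}\right) + M = \left(-586 - 57\right) + 18218 = -643 + 18218 = 17575$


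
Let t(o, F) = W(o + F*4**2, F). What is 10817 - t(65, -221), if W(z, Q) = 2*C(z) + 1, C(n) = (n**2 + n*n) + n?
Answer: -48173606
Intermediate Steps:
C(n) = n + 2*n**2 (C(n) = (n**2 + n**2) + n = 2*n**2 + n = n + 2*n**2)
W(z, Q) = 1 + 2*z*(1 + 2*z) (W(z, Q) = 2*(z*(1 + 2*z)) + 1 = 2*z*(1 + 2*z) + 1 = 1 + 2*z*(1 + 2*z))
t(o, F) = 1 + 2*(o + 16*F)*(1 + 2*o + 32*F) (t(o, F) = 1 + 2*(o + F*4**2)*(1 + 2*(o + F*4**2)) = 1 + 2*(o + F*16)*(1 + 2*(o + F*16)) = 1 + 2*(o + 16*F)*(1 + 2*(o + 16*F)) = 1 + 2*(o + 16*F)*(1 + (2*o + 32*F)) = 1 + 2*(o + 16*F)*(1 + 2*o + 32*F))
10817 - t(65, -221) = 10817 - (1 + 2*(65 + 16*(-221))*(1 + 2*65 + 32*(-221))) = 10817 - (1 + 2*(65 - 3536)*(1 + 130 - 7072)) = 10817 - (1 + 2*(-3471)*(-6941)) = 10817 - (1 + 48184422) = 10817 - 1*48184423 = 10817 - 48184423 = -48173606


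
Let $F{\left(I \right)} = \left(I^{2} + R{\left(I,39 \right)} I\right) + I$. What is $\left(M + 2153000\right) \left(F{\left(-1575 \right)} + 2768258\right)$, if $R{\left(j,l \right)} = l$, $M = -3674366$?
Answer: $-7889626076178$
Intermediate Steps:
$F{\left(I \right)} = I^{2} + 40 I$ ($F{\left(I \right)} = \left(I^{2} + 39 I\right) + I = I^{2} + 40 I$)
$\left(M + 2153000\right) \left(F{\left(-1575 \right)} + 2768258\right) = \left(-3674366 + 2153000\right) \left(- 1575 \left(40 - 1575\right) + 2768258\right) = - 1521366 \left(\left(-1575\right) \left(-1535\right) + 2768258\right) = - 1521366 \left(2417625 + 2768258\right) = \left(-1521366\right) 5185883 = -7889626076178$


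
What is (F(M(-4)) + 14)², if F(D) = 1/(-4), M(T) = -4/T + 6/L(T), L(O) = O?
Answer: 3025/16 ≈ 189.06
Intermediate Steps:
M(T) = 2/T (M(T) = -4/T + 6/T = 2/T)
F(D) = -¼
(F(M(-4)) + 14)² = (-¼ + 14)² = (55/4)² = 3025/16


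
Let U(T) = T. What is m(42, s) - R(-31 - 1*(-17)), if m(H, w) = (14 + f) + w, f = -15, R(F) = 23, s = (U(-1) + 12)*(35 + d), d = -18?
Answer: 163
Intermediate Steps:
s = 187 (s = (-1 + 12)*(35 - 18) = 11*17 = 187)
m(H, w) = -1 + w (m(H, w) = (14 - 15) + w = -1 + w)
m(42, s) - R(-31 - 1*(-17)) = (-1 + 187) - 1*23 = 186 - 23 = 163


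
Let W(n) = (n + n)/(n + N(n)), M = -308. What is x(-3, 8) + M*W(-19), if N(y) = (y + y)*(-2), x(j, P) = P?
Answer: 640/3 ≈ 213.33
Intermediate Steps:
N(y) = -4*y (N(y) = (2*y)*(-2) = -4*y)
W(n) = -2/3 (W(n) = (n + n)/(n - 4*n) = (2*n)/((-3*n)) = (2*n)*(-1/(3*n)) = -2/3)
x(-3, 8) + M*W(-19) = 8 - 308*(-2/3) = 8 + 616/3 = 640/3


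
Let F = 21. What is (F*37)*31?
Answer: 24087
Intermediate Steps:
(F*37)*31 = (21*37)*31 = 777*31 = 24087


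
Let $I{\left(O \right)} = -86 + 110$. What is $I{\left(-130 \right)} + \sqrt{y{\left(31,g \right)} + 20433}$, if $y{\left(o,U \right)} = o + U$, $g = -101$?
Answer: $24 + \sqrt{20363} \approx 166.7$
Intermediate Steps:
$y{\left(o,U \right)} = U + o$
$I{\left(O \right)} = 24$
$I{\left(-130 \right)} + \sqrt{y{\left(31,g \right)} + 20433} = 24 + \sqrt{\left(-101 + 31\right) + 20433} = 24 + \sqrt{-70 + 20433} = 24 + \sqrt{20363}$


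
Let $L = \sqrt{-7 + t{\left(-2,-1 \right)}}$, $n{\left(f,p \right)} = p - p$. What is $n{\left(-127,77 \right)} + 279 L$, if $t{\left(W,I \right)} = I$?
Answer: $558 i \sqrt{2} \approx 789.13 i$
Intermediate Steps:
$n{\left(f,p \right)} = 0$
$L = 2 i \sqrt{2}$ ($L = \sqrt{-7 - 1} = \sqrt{-8} = 2 i \sqrt{2} \approx 2.8284 i$)
$n{\left(-127,77 \right)} + 279 L = 0 + 279 \cdot 2 i \sqrt{2} = 0 + 558 i \sqrt{2} = 558 i \sqrt{2}$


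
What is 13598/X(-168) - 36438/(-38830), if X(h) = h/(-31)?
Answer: 4093610531/1630860 ≈ 2510.1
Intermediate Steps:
X(h) = -h/31 (X(h) = h*(-1/31) = -h/31)
13598/X(-168) - 36438/(-38830) = 13598/((-1/31*(-168))) - 36438/(-38830) = 13598/(168/31) - 36438*(-1/38830) = 13598*(31/168) + 18219/19415 = 210769/84 + 18219/19415 = 4093610531/1630860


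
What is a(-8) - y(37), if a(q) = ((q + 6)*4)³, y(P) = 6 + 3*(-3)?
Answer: -509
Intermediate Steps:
y(P) = -3 (y(P) = 6 - 9 = -3)
a(q) = (24 + 4*q)³ (a(q) = ((6 + q)*4)³ = (24 + 4*q)³)
a(-8) - y(37) = 64*(6 - 8)³ - 1*(-3) = 64*(-2)³ + 3 = 64*(-8) + 3 = -512 + 3 = -509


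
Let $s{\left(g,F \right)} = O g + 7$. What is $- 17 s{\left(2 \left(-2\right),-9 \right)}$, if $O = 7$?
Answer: $357$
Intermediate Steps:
$s{\left(g,F \right)} = 7 + 7 g$ ($s{\left(g,F \right)} = 7 g + 7 = 7 + 7 g$)
$- 17 s{\left(2 \left(-2\right),-9 \right)} = - 17 \left(7 + 7 \cdot 2 \left(-2\right)\right) = - 17 \left(7 + 7 \left(-4\right)\right) = - 17 \left(7 - 28\right) = \left(-17\right) \left(-21\right) = 357$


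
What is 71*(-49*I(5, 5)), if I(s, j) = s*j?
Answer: -86975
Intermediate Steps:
I(s, j) = j*s
71*(-49*I(5, 5)) = 71*(-245*5) = 71*(-49*25) = 71*(-1225) = -86975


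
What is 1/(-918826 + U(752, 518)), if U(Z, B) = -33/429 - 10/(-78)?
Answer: -39/35834212 ≈ -1.0883e-6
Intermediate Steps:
U(Z, B) = 2/39 (U(Z, B) = -33*1/429 - 10*(-1/78) = -1/13 + 5/39 = 2/39)
1/(-918826 + U(752, 518)) = 1/(-918826 + 2/39) = 1/(-35834212/39) = -39/35834212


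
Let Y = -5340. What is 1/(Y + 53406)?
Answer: 1/48066 ≈ 2.0805e-5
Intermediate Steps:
1/(Y + 53406) = 1/(-5340 + 53406) = 1/48066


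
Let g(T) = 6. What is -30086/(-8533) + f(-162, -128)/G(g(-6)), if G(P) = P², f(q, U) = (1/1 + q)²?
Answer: 31752427/43884 ≈ 723.55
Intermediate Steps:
f(q, U) = (1 + q)²
-30086/(-8533) + f(-162, -128)/G(g(-6)) = -30086/(-8533) + (1 - 162)²/(6²) = -30086*(-1/8533) + (-161)²/36 = 4298/1219 + 25921*(1/36) = 4298/1219 + 25921/36 = 31752427/43884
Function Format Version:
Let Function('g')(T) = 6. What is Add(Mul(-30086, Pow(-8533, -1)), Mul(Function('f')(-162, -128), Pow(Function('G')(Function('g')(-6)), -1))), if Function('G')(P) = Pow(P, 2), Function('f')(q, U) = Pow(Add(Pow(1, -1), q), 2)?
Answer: Rational(31752427, 43884) ≈ 723.55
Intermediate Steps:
Function('f')(q, U) = Pow(Add(1, q), 2)
Add(Mul(-30086, Pow(-8533, -1)), Mul(Function('f')(-162, -128), Pow(Function('G')(Function('g')(-6)), -1))) = Add(Mul(-30086, Pow(-8533, -1)), Mul(Pow(Add(1, -162), 2), Pow(Pow(6, 2), -1))) = Add(Mul(-30086, Rational(-1, 8533)), Mul(Pow(-161, 2), Pow(36, -1))) = Add(Rational(4298, 1219), Mul(25921, Rational(1, 36))) = Add(Rational(4298, 1219), Rational(25921, 36)) = Rational(31752427, 43884)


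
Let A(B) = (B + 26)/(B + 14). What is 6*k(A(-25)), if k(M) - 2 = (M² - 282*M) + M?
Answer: 20004/121 ≈ 165.32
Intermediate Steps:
A(B) = (26 + B)/(14 + B)
k(M) = 2 + M² - 281*M (k(M) = 2 + ((M² - 282*M) + M) = 2 + (M² - 281*M) = 2 + M² - 281*M)
6*k(A(-25)) = 6*(2 + ((26 - 25)/(14 - 25))² - 281*(26 - 25)/(14 - 25)) = 6*(2 + (1/(-11))² - 281/(-11)) = 6*(2 + (-1/11*1)² - (-281)/11) = 6*(2 + (-1/11)² - 281*(-1/11)) = 6*(2 + 1/121 + 281/11) = 6*(3334/121) = 20004/121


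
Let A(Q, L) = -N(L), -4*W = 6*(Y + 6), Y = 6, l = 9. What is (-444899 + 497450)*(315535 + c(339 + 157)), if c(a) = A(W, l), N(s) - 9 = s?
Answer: 16580733867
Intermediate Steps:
N(s) = 9 + s
W = -18 (W = -3*(6 + 6)/2 = -3*12/2 = -¼*72 = -18)
A(Q, L) = -9 - L (A(Q, L) = -(9 + L) = -9 - L)
c(a) = -18 (c(a) = -9 - 1*9 = -9 - 9 = -18)
(-444899 + 497450)*(315535 + c(339 + 157)) = (-444899 + 497450)*(315535 - 18) = 52551*315517 = 16580733867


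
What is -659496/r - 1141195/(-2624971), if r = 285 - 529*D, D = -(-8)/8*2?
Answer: 1732040018351/2029102583 ≈ 853.60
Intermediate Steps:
D = 2 (D = -(-8)/8*2 = -2*(-½)*2 = 1*2 = 2)
r = -773 (r = 285 - 529*2 = 285 - 1058 = -773)
-659496/r - 1141195/(-2624971) = -659496/(-773) - 1141195/(-2624971) = -659496*(-1/773) - 1141195*(-1/2624971) = 659496/773 + 1141195/2624971 = 1732040018351/2029102583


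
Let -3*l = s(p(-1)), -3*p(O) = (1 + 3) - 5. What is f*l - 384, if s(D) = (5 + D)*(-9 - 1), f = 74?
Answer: 8384/9 ≈ 931.56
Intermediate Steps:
p(O) = ⅓ (p(O) = -((1 + 3) - 5)/3 = -(4 - 5)/3 = -⅓*(-1) = ⅓)
s(D) = -50 - 10*D (s(D) = (5 + D)*(-10) = -50 - 10*D)
l = 160/9 (l = -(-50 - 10*⅓)/3 = -(-50 - 10/3)/3 = -⅓*(-160/3) = 160/9 ≈ 17.778)
f*l - 384 = 74*(160/9) - 384 = 11840/9 - 384 = 8384/9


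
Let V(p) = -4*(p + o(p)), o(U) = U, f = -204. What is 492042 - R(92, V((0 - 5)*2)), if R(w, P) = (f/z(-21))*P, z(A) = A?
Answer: 3438854/7 ≈ 4.9127e+5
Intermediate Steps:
V(p) = -8*p (V(p) = -4*(p + p) = -8*p)
R(w, P) = 68*P/7 (R(w, P) = (-204/(-21))*P = (-204*(-1/21))*P = 68*P/7)
492042 - R(92, V((0 - 5)*2)) = 492042 - 68*(-8*(0 - 5)*2)/7 = 492042 - 68*(-(-40)*2)/7 = 492042 - 68*(-8*(-10))/7 = 492042 - 68*80/7 = 492042 - 1*5440/7 = 492042 - 5440/7 = 3438854/7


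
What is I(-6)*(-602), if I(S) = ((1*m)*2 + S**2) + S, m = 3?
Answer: -21672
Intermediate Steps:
I(S) = 6 + S + S**2 (I(S) = ((1*3)*2 + S**2) + S = (3*2 + S**2) + S = (6 + S**2) + S = 6 + S + S**2)
I(-6)*(-602) = (6 - 6 + (-6)**2)*(-602) = (6 - 6 + 36)*(-602) = 36*(-602) = -21672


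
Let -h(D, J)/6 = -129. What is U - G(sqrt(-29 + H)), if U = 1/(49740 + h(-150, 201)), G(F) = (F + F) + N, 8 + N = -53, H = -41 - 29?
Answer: 3081355/50514 - 6*I*sqrt(11) ≈ 61.0 - 19.9*I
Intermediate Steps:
H = -70
N = -61 (N = -8 - 53 = -61)
h(D, J) = 774 (h(D, J) = -6*(-129) = 774)
G(F) = -61 + 2*F (G(F) = (F + F) - 61 = 2*F - 61 = -61 + 2*F)
U = 1/50514 (U = 1/(49740 + 774) = 1/50514 ≈ 1.9796e-5)
U - G(sqrt(-29 + H)) = 1/50514 - (-61 + 2*sqrt(-29 - 70)) = 1/50514 - (-61 + 2*sqrt(-99)) = 1/50514 - (-61 + 2*(3*I*sqrt(11))) = 1/50514 - (-61 + 6*I*sqrt(11)) = 1/50514 + (61 - 6*I*sqrt(11)) = 3081355/50514 - 6*I*sqrt(11)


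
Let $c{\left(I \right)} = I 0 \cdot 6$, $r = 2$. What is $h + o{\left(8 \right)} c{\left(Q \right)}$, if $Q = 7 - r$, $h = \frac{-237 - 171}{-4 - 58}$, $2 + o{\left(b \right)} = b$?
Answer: $\frac{204}{31} \approx 6.5806$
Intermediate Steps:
$o{\left(b \right)} = -2 + b$
$h = \frac{204}{31}$ ($h = - \frac{408}{-62} = \left(-408\right) \left(- \frac{1}{62}\right) = \frac{204}{31} \approx 6.5806$)
$Q = 5$ ($Q = 7 - 2 = 5$)
$c{\left(I \right)} = 0$ ($c{\left(I \right)} = 0 \cdot 6 = 0$)
$h + o{\left(8 \right)} c{\left(Q \right)} = \frac{204}{31} + \left(-2 + 8\right) 0 = \frac{204}{31} + 6 \cdot 0 = \frac{204}{31} + 0 = \frac{204}{31}$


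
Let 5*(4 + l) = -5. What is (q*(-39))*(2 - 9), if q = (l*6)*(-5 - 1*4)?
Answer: 73710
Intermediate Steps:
l = -5 (l = -4 + (1/5)*(-5) = -4 - 1 = -5)
q = 270 (q = (-5*6)*(-5 - 1*4) = -30*(-5 - 4) = -30*(-9) = 270)
(q*(-39))*(2 - 9) = (270*(-39))*(2 - 9) = -10530*(-7) = 73710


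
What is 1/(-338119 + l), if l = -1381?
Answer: -1/339500 ≈ -2.9455e-6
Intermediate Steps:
1/(-338119 + l) = 1/(-338119 - 1381) = 1/(-339500) = -1/339500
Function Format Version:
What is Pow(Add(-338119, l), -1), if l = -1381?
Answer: Rational(-1, 339500) ≈ -2.9455e-6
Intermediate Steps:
Pow(Add(-338119, l), -1) = Pow(Add(-338119, -1381), -1) = Pow(-339500, -1) = Rational(-1, 339500)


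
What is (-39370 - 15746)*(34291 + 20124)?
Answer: -2999137140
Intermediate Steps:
(-39370 - 15746)*(34291 + 20124) = -55116*54415 = -2999137140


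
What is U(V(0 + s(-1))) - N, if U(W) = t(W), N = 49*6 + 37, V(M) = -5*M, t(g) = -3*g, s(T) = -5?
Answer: -406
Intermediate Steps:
N = 331 (N = 294 + 37 = 331)
U(W) = -3*W
U(V(0 + s(-1))) - N = -(-15)*(0 - 5) - 1*331 = -(-15)*(-5) - 331 = -3*25 - 331 = -75 - 331 = -406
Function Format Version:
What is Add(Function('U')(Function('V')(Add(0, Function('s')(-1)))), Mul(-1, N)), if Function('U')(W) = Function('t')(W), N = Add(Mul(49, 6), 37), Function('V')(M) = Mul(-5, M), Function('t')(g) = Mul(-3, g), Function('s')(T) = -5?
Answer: -406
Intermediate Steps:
N = 331 (N = Add(294, 37) = 331)
Function('U')(W) = Mul(-3, W)
Add(Function('U')(Function('V')(Add(0, Function('s')(-1)))), Mul(-1, N)) = Add(Mul(-3, Mul(-5, Add(0, -5))), Mul(-1, 331)) = Add(Mul(-3, Mul(-5, -5)), -331) = Add(Mul(-3, 25), -331) = Add(-75, -331) = -406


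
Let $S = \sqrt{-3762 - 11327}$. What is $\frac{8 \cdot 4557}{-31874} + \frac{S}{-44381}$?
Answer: $- \frac{18228}{15937} - \frac{i \sqrt{15089}}{44381} \approx -1.1438 - 0.0027678 i$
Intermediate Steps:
$S = i \sqrt{15089}$ ($S = \sqrt{-15089} = i \sqrt{15089} \approx 122.84 i$)
$\frac{8 \cdot 4557}{-31874} + \frac{S}{-44381} = \frac{8 \cdot 4557}{-31874} + \frac{i \sqrt{15089}}{-44381} = 36456 \left(- \frac{1}{31874}\right) + i \sqrt{15089} \left(- \frac{1}{44381}\right) = - \frac{18228}{15937} - \frac{i \sqrt{15089}}{44381}$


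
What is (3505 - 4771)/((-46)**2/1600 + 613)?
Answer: -506400/245729 ≈ -2.0608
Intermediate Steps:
(3505 - 4771)/((-46)**2/1600 + 613) = -1266/(2116*(1/1600) + 613) = -1266/(529/400 + 613) = -1266/245729/400 = -1266*400/245729 = -506400/245729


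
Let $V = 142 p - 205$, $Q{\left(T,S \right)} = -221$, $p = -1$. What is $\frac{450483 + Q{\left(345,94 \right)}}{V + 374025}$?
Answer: $\frac{225131}{186839} \approx 1.2049$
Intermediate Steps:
$V = -347$ ($V = 142 \left(-1\right) - 205 = -142 - 205 = -347$)
$\frac{450483 + Q{\left(345,94 \right)}}{V + 374025} = \frac{450483 - 221}{-347 + 374025} = \frac{450262}{373678} = 450262 \cdot \frac{1}{373678} = \frac{225131}{186839}$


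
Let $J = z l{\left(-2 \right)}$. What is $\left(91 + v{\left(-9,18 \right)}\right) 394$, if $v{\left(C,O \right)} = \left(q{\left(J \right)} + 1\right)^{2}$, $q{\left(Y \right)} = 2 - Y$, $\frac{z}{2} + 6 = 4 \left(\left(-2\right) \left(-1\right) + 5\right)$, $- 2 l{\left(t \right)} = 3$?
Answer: $1911688$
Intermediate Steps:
$l{\left(t \right)} = - \frac{3}{2}$ ($l{\left(t \right)} = \left(- \frac{1}{2}\right) 3 = - \frac{3}{2}$)
$z = 44$ ($z = -12 + 2 \cdot 4 \left(\left(-2\right) \left(-1\right) + 5\right) = -12 + 2 \cdot 4 \left(2 + 5\right) = -12 + 2 \cdot 4 \cdot 7 = -12 + 2 \cdot 28 = -12 + 56 = 44$)
$J = -66$ ($J = 44 \left(- \frac{3}{2}\right) = -66$)
$v{\left(C,O \right)} = 4761$ ($v{\left(C,O \right)} = \left(\left(2 - -66\right) + 1\right)^{2} = \left(\left(2 + 66\right) + 1\right)^{2} = \left(68 + 1\right)^{2} = 69^{2} = 4761$)
$\left(91 + v{\left(-9,18 \right)}\right) 394 = \left(91 + 4761\right) 394 = 4852 \cdot 394 = 1911688$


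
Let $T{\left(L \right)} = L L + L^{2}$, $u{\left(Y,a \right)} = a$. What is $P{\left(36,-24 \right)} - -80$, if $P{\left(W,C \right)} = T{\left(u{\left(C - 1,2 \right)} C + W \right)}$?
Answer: $368$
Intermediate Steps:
$T{\left(L \right)} = 2 L^{2}$ ($T{\left(L \right)} = L^{2} + L^{2} = 2 L^{2}$)
$P{\left(W,C \right)} = 2 \left(W + 2 C\right)^{2}$ ($P{\left(W,C \right)} = 2 \left(2 C + W\right)^{2} = 2 \left(W + 2 C\right)^{2}$)
$P{\left(36,-24 \right)} - -80 = 2 \left(36 + 2 \left(-24\right)\right)^{2} - -80 = 2 \left(36 - 48\right)^{2} + 80 = 2 \left(-12\right)^{2} + 80 = 2 \cdot 144 + 80 = 288 + 80 = 368$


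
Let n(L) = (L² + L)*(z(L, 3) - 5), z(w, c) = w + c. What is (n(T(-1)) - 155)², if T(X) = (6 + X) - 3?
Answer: 24025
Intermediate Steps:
z(w, c) = c + w
T(X) = 3 + X
n(L) = (-2 + L)*(L + L²) (n(L) = (L² + L)*((3 + L) - 5) = (L + L²)*(-2 + L) = (-2 + L)*(L + L²))
(n(T(-1)) - 155)² = ((3 - 1)*(-2 + (3 - 1)² - (3 - 1)) - 155)² = (2*(-2 + 2² - 1*2) - 155)² = (2*(-2 + 4 - 2) - 155)² = (2*0 - 155)² = (0 - 155)² = (-155)² = 24025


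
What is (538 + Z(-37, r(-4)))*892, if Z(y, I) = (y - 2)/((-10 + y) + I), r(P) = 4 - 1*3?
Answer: 11055002/23 ≈ 4.8065e+5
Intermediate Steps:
r(P) = 1 (r(P) = 4 - 3 = 1)
Z(y, I) = (-2 + y)/(-10 + I + y)
(538 + Z(-37, r(-4)))*892 = (538 + (-2 - 37)/(-10 + 1 - 37))*892 = (538 - 39/(-46))*892 = (538 - 1/46*(-39))*892 = (538 + 39/46)*892 = (24787/46)*892 = 11055002/23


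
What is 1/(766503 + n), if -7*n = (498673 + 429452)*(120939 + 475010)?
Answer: -7/553109800104 ≈ -1.2656e-11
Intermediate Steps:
n = -553115165625/7 (n = -(498673 + 429452)*(120939 + 475010)/7 = -928125*595949/7 = -1/7*553115165625 = -553115165625/7 ≈ -7.9016e+10)
1/(766503 + n) = 1/(766503 - 553115165625/7) = 1/(-553109800104/7) = -7/553109800104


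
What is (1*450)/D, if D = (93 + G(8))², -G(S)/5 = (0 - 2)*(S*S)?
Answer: 450/537289 ≈ 0.00083754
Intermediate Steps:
G(S) = 10*S² (G(S) = -5*(0 - 2)*S*S = -(-10)*S² = 10*S²)
D = 537289 (D = (93 + 10*8²)² = (93 + 10*64)² = (93 + 640)² = 733² = 537289)
(1*450)/D = (1*450)/537289 = 450*(1/537289) = 450/537289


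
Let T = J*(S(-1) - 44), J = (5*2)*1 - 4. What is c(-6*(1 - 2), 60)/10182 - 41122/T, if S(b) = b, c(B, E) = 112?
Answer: 34894537/229095 ≈ 152.31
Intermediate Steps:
J = 6 (J = 10*1 - 4 = 10 - 4 = 6)
T = -270 (T = 6*(-1 - 44) = 6*(-45) = -270)
c(-6*(1 - 2), 60)/10182 - 41122/T = 112/10182 - 41122/(-270) = 112*(1/10182) - 41122*(-1/270) = 56/5091 + 20561/135 = 34894537/229095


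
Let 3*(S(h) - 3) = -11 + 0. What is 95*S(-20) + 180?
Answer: 350/3 ≈ 116.67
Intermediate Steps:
S(h) = -2/3 (S(h) = 3 + (-11 + 0)/3 = 3 + (1/3)*(-11) = 3 - 11/3 = -2/3)
95*S(-20) + 180 = 95*(-2/3) + 180 = -190/3 + 180 = 350/3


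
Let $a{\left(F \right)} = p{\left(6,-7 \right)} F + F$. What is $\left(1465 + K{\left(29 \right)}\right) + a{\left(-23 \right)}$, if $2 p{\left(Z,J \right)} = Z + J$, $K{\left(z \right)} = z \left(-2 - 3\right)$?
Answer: $\frac{2617}{2} \approx 1308.5$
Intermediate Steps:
$K{\left(z \right)} = - 5 z$ ($K{\left(z \right)} = z \left(-5\right) = - 5 z$)
$p{\left(Z,J \right)} = \frac{J}{2} + \frac{Z}{2}$ ($p{\left(Z,J \right)} = \frac{Z + J}{2} = \frac{J + Z}{2} = \frac{J}{2} + \frac{Z}{2}$)
$a{\left(F \right)} = \frac{F}{2}$ ($a{\left(F \right)} = \left(\frac{1}{2} \left(-7\right) + \frac{1}{2} \cdot 6\right) F + F = \left(- \frac{7}{2} + 3\right) F + F = - \frac{F}{2} + F = \frac{F}{2}$)
$\left(1465 + K{\left(29 \right)}\right) + a{\left(-23 \right)} = \left(1465 - 145\right) + \frac{1}{2} \left(-23\right) = \left(1465 - 145\right) - \frac{23}{2} = 1320 - \frac{23}{2} = \frac{2617}{2}$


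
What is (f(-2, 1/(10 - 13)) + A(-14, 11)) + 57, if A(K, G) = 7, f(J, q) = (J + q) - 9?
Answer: 158/3 ≈ 52.667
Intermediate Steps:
f(J, q) = -9 + J + q
(f(-2, 1/(10 - 13)) + A(-14, 11)) + 57 = ((-9 - 2 + 1/(10 - 13)) + 7) + 57 = ((-9 - 2 + 1/(-3)) + 7) + 57 = ((-9 - 2 - ⅓) + 7) + 57 = (-34/3 + 7) + 57 = -13/3 + 57 = 158/3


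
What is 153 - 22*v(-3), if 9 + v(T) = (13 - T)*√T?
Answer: 351 - 352*I*√3 ≈ 351.0 - 609.68*I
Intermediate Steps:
v(T) = -9 + √T*(13 - T) (v(T) = -9 + (13 - T)*√T = -9 + √T*(13 - T))
153 - 22*v(-3) = 153 - 22*(-9 - (-3)^(3/2) + 13*√(-3)) = 153 - 22*(-9 - (-3)*I*√3 + 13*(I*√3)) = 153 - 22*(-9 + 3*I*√3 + 13*I*√3) = 153 - 22*(-9 + 16*I*√3) = 153 + (198 - 352*I*√3) = 351 - 352*I*√3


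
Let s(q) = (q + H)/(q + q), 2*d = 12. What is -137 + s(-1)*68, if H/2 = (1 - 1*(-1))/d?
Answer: -377/3 ≈ -125.67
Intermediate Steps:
d = 6 (d = (½)*12 = 6)
H = ⅔ (H = 2*((1 - 1*(-1))/6) = 2*((1 + 1)*(⅙)) = 2*(2*(⅙)) = 2*(⅓) = ⅔ ≈ 0.66667)
s(q) = (⅔ + q)/(2*q) (s(q) = (q + ⅔)/(q + q) = (⅔ + q)/((2*q)) = (⅔ + q)*(1/(2*q)) = (⅔ + q)/(2*q))
-137 + s(-1)*68 = -137 + ((⅙)*(2 + 3*(-1))/(-1))*68 = -137 + ((⅙)*(-1)*(2 - 3))*68 = -137 + ((⅙)*(-1)*(-1))*68 = -137 + (⅙)*68 = -137 + 34/3 = -377/3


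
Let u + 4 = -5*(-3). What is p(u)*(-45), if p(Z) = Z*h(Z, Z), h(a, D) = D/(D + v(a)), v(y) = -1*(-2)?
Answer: -5445/13 ≈ -418.85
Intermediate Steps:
v(y) = 2
h(a, D) = D/(2 + D) (h(a, D) = D/(D + 2) = D/(2 + D))
u = 11 (u = -4 - 5*(-3) = -4 + 15 = 11)
p(Z) = Z²/(2 + Z) (p(Z) = Z*(Z/(2 + Z)) = Z²/(2 + Z))
p(u)*(-45) = (11²/(2 + 11))*(-45) = (121/13)*(-45) = -5445/13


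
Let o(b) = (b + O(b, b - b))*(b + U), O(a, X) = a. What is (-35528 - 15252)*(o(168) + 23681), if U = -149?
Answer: -1526700700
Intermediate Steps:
o(b) = 2*b*(-149 + b) (o(b) = (b + b)*(b - 149) = (2*b)*(-149 + b) = 2*b*(-149 + b))
(-35528 - 15252)*(o(168) + 23681) = (-35528 - 15252)*(2*168*(-149 + 168) + 23681) = -50780*(2*168*19 + 23681) = -50780*(6384 + 23681) = -50780*30065 = -1526700700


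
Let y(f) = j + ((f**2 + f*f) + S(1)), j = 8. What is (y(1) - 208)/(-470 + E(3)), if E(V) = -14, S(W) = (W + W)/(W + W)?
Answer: 197/484 ≈ 0.40702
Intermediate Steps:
S(W) = 1 (S(W) = (2*W)/((2*W)) = (2*W)*(1/(2*W)) = 1)
y(f) = 9 + 2*f**2 (y(f) = 8 + ((f**2 + f*f) + 1) = 8 + ((f**2 + f**2) + 1) = 8 + (2*f**2 + 1) = 8 + (1 + 2*f**2) = 9 + 2*f**2)
(y(1) - 208)/(-470 + E(3)) = ((9 + 2*1**2) - 208)/(-470 - 14) = ((9 + 2*1) - 208)/(-484) = ((9 + 2) - 208)*(-1/484) = (11 - 208)*(-1/484) = -197*(-1/484) = 197/484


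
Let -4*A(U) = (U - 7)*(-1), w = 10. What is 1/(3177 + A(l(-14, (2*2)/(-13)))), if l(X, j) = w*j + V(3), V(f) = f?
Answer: 13/41278 ≈ 0.00031494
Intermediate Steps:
l(X, j) = 3 + 10*j (l(X, j) = 10*j + 3 = 3 + 10*j)
A(U) = -7/4 + U/4 (A(U) = -(U - 7)*(-1)/4 = -(-7 + U)*(-1)/4 = -(7 - U)/4 = -7/4 + U/4)
1/(3177 + A(l(-14, (2*2)/(-13)))) = 1/(3177 + (-7/4 + (3 + 10*((2*2)/(-13)))/4)) = 1/(3177 + (-7/4 + (3 + 10*(4*(-1/13)))/4)) = 1/(3177 + (-7/4 + (3 + 10*(-4/13))/4)) = 1/(3177 + (-7/4 + (3 - 40/13)/4)) = 1/(3177 + (-7/4 + (1/4)*(-1/13))) = 1/(3177 + (-7/4 - 1/52)) = 1/(3177 - 23/13) = 1/(41278/13) = 13/41278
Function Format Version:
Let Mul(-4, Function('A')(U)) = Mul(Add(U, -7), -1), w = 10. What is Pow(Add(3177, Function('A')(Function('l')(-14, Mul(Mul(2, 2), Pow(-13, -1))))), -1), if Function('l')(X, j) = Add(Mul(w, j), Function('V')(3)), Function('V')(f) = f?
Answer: Rational(13, 41278) ≈ 0.00031494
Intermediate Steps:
Function('l')(X, j) = Add(3, Mul(10, j)) (Function('l')(X, j) = Add(Mul(10, j), 3) = Add(3, Mul(10, j)))
Function('A')(U) = Add(Rational(-7, 4), Mul(Rational(1, 4), U)) (Function('A')(U) = Mul(Rational(-1, 4), Mul(Add(U, -7), -1)) = Mul(Rational(-1, 4), Mul(Add(-7, U), -1)) = Mul(Rational(-1, 4), Add(7, Mul(-1, U))) = Add(Rational(-7, 4), Mul(Rational(1, 4), U)))
Pow(Add(3177, Function('A')(Function('l')(-14, Mul(Mul(2, 2), Pow(-13, -1))))), -1) = Pow(Add(3177, Add(Rational(-7, 4), Mul(Rational(1, 4), Add(3, Mul(10, Mul(Mul(2, 2), Pow(-13, -1))))))), -1) = Pow(Add(3177, Add(Rational(-7, 4), Mul(Rational(1, 4), Add(3, Mul(10, Mul(4, Rational(-1, 13))))))), -1) = Pow(Add(3177, Add(Rational(-7, 4), Mul(Rational(1, 4), Add(3, Mul(10, Rational(-4, 13)))))), -1) = Pow(Add(3177, Add(Rational(-7, 4), Mul(Rational(1, 4), Add(3, Rational(-40, 13))))), -1) = Pow(Add(3177, Add(Rational(-7, 4), Mul(Rational(1, 4), Rational(-1, 13)))), -1) = Pow(Add(3177, Add(Rational(-7, 4), Rational(-1, 52))), -1) = Pow(Add(3177, Rational(-23, 13)), -1) = Pow(Rational(41278, 13), -1) = Rational(13, 41278)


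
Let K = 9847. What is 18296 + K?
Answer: 28143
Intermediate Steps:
18296 + K = 18296 + 9847 = 28143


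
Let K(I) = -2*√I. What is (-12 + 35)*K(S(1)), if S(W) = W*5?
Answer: -46*√5 ≈ -102.86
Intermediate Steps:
S(W) = 5*W
(-12 + 35)*K(S(1)) = (-12 + 35)*(-2*√5) = 23*(-2*√5) = -46*√5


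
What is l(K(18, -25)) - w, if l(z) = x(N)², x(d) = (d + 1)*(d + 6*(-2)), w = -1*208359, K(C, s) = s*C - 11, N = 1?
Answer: 208843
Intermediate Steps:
K(C, s) = -11 + C*s (K(C, s) = C*s - 11 = -11 + C*s)
w = -208359
x(d) = (1 + d)*(-12 + d) (x(d) = (1 + d)*(d - 12) = (1 + d)*(-12 + d))
l(z) = 484 (l(z) = (-12 + 1² - 11*1)² = (-12 + 1 - 11)² = (-22)² = 484)
l(K(18, -25)) - w = 484 - 1*(-208359) = 484 + 208359 = 208843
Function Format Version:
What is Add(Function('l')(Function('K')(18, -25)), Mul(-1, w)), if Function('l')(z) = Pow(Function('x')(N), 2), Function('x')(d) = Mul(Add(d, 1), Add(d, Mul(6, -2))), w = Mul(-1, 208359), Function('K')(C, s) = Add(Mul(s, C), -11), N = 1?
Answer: 208843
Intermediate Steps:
Function('K')(C, s) = Add(-11, Mul(C, s)) (Function('K')(C, s) = Add(Mul(C, s), -11) = Add(-11, Mul(C, s)))
w = -208359
Function('x')(d) = Mul(Add(1, d), Add(-12, d)) (Function('x')(d) = Mul(Add(1, d), Add(d, -12)) = Mul(Add(1, d), Add(-12, d)))
Function('l')(z) = 484 (Function('l')(z) = Pow(Add(-12, Pow(1, 2), Mul(-11, 1)), 2) = Pow(Add(-12, 1, -11), 2) = Pow(-22, 2) = 484)
Add(Function('l')(Function('K')(18, -25)), Mul(-1, w)) = Add(484, Mul(-1, -208359)) = Add(484, 208359) = 208843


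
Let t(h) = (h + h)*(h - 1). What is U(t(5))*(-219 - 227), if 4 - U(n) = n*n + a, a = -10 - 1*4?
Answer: 705572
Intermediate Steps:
t(h) = 2*h*(-1 + h) (t(h) = (2*h)*(-1 + h) = 2*h*(-1 + h))
a = -14 (a = -10 - 4 = -14)
U(n) = 18 - n**2 (U(n) = 4 - (n*n - 14) = 4 - (n**2 - 14) = 4 - (-14 + n**2) = 4 + (14 - n**2) = 18 - n**2)
U(t(5))*(-219 - 227) = (18 - (2*5*(-1 + 5))**2)*(-219 - 227) = (18 - (2*5*4)**2)*(-446) = (18 - 1*40**2)*(-446) = (18 - 1*1600)*(-446) = (18 - 1600)*(-446) = -1582*(-446) = 705572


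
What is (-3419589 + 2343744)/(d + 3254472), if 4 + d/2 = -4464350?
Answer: 358615/1891412 ≈ 0.18960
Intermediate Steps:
d = -8928708 (d = -8 + 2*(-4464350) = -8 - 8928700 = -8928708)
(-3419589 + 2343744)/(d + 3254472) = (-3419589 + 2343744)/(-8928708 + 3254472) = -1075845/(-5674236) = -1075845*(-1/5674236) = 358615/1891412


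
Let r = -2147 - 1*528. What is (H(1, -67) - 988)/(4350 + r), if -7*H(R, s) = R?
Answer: -6917/11725 ≈ -0.58994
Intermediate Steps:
r = -2675 (r = -2147 - 528 = -2675)
H(R, s) = -R/7
(H(1, -67) - 988)/(4350 + r) = (-⅐*1 - 988)/(4350 - 2675) = (-⅐ - 988)/1675 = -6917/7*1/1675 = -6917/11725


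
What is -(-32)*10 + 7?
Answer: 327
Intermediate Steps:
-(-32)*10 + 7 = -8*(-40) + 7 = 320 + 7 = 327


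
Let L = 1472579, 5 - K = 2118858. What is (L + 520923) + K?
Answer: -125351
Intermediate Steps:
K = -2118853 (K = 5 - 1*2118858 = 5 - 2118858 = -2118853)
(L + 520923) + K = (1472579 + 520923) - 2118853 = 1993502 - 2118853 = -125351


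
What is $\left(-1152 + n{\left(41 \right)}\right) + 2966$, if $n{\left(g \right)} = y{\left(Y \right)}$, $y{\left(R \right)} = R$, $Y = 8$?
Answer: $1822$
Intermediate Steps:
$n{\left(g \right)} = 8$
$\left(-1152 + n{\left(41 \right)}\right) + 2966 = \left(-1152 + 8\right) + 2966 = -1144 + 2966 = 1822$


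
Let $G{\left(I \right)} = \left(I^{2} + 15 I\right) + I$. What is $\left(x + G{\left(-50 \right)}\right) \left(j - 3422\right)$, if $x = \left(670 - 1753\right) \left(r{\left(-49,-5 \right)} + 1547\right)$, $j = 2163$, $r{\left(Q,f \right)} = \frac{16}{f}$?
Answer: $\frac{10514131843}{5} \approx 2.1028 \cdot 10^{9}$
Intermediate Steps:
$G{\left(I \right)} = I^{2} + 16 I$
$x = - \frac{8359677}{5}$ ($x = \left(670 - 1753\right) \left(\frac{16}{-5} + 1547\right) = - 1083 \left(16 \left(- \frac{1}{5}\right) + 1547\right) = - 1083 \left(- \frac{16}{5} + 1547\right) = \left(-1083\right) \frac{7719}{5} = - \frac{8359677}{5} \approx -1.6719 \cdot 10^{6}$)
$\left(x + G{\left(-50 \right)}\right) \left(j - 3422\right) = \left(- \frac{8359677}{5} - 50 \left(16 - 50\right)\right) \left(2163 - 3422\right) = \left(- \frac{8359677}{5} - -1700\right) \left(-1259\right) = \left(- \frac{8359677}{5} + 1700\right) \left(-1259\right) = \left(- \frac{8351177}{5}\right) \left(-1259\right) = \frac{10514131843}{5}$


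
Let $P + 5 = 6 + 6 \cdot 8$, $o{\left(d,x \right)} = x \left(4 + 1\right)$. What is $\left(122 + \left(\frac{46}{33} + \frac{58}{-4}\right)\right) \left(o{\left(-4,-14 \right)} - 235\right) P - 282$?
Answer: $- \frac{107428327}{66} \approx -1.6277 \cdot 10^{6}$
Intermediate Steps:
$o{\left(d,x \right)} = 5 x$ ($o{\left(d,x \right)} = x 5 = 5 x$)
$P = 49$ ($P = -5 + \left(6 + 6 \cdot 8\right) = -5 + \left(6 + 48\right) = -5 + 54 = 49$)
$\left(122 + \left(\frac{46}{33} + \frac{58}{-4}\right)\right) \left(o{\left(-4,-14 \right)} - 235\right) P - 282 = \left(122 + \left(\frac{46}{33} + \frac{58}{-4}\right)\right) \left(5 \left(-14\right) - 235\right) 49 - 282 = \left(122 + \left(46 \cdot \frac{1}{33} + 58 \left(- \frac{1}{4}\right)\right)\right) \left(-70 - 235\right) 49 - 282 = \left(122 + \left(\frac{46}{33} - \frac{29}{2}\right)\right) \left(-305\right) 49 - 282 = \left(122 - \frac{865}{66}\right) \left(-305\right) 49 - 282 = \frac{7187}{66} \left(-305\right) 49 - 282 = \left(- \frac{2192035}{66}\right) 49 - 282 = - \frac{107409715}{66} - 282 = - \frac{107428327}{66}$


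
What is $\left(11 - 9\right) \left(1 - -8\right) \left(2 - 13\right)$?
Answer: $-198$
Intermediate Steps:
$\left(11 - 9\right) \left(1 - -8\right) \left(2 - 13\right) = 2 \left(1 + 8\right) \left(-11\right) = 2 \cdot 9 \left(-11\right) = 2 \left(-99\right) = -198$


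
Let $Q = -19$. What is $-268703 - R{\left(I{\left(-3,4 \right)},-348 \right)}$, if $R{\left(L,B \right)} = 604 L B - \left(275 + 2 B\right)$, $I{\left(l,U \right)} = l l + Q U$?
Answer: $-14351988$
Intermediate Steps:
$I{\left(l,U \right)} = l^{2} - 19 U$ ($I{\left(l,U \right)} = l l - 19 U = l^{2} - 19 U$)
$R{\left(L,B \right)} = -275 - 2 B + 604 B L$ ($R{\left(L,B \right)} = 604 B L - \left(275 + 2 B\right) = -275 - 2 B + 604 B L$)
$-268703 - R{\left(I{\left(-3,4 \right)},-348 \right)} = -268703 - \left(-275 - -696 + 604 \left(-348\right) \left(\left(-3\right)^{2} - 76\right)\right) = -268703 - \left(-275 + 696 + 604 \left(-348\right) \left(9 - 76\right)\right) = -268703 - \left(-275 + 696 + 604 \left(-348\right) \left(-67\right)\right) = -268703 - \left(-275 + 696 + 14082864\right) = -268703 - 14083285 = -14351988$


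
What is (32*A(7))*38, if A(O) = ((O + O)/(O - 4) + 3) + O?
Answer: 53504/3 ≈ 17835.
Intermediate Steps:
A(O) = 3 + O + 2*O/(-4 + O) (A(O) = ((2*O)/(-4 + O) + 3) + O = (2*O/(-4 + O) + 3) + O = (3 + 2*O/(-4 + O)) + O = 3 + O + 2*O/(-4 + O))
(32*A(7))*38 = (32*((-12 + 7 + 7**2)/(-4 + 7)))*38 = (32*((-12 + 7 + 49)/3))*38 = (32*((1/3)*44))*38 = (32*(44/3))*38 = (1408/3)*38 = 53504/3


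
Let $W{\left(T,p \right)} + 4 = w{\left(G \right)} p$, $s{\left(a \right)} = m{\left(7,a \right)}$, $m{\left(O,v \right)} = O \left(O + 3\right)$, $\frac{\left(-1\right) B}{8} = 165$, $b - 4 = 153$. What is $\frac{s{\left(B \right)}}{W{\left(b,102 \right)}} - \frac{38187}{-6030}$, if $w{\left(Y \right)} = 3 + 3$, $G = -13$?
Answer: $\frac{656661}{101840} \approx 6.448$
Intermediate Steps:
$b = 157$ ($b = 4 + 153 = 157$)
$B = -1320$ ($B = \left(-8\right) 165 = -1320$)
$m{\left(O,v \right)} = O \left(3 + O\right)$
$s{\left(a \right)} = 70$ ($s{\left(a \right)} = 7 \left(3 + 7\right) = 7 \cdot 10 = 70$)
$w{\left(Y \right)} = 6$
$W{\left(T,p \right)} = -4 + 6 p$
$\frac{s{\left(B \right)}}{W{\left(b,102 \right)}} - \frac{38187}{-6030} = \frac{70}{-4 + 6 \cdot 102} - \frac{38187}{-6030} = \frac{70}{-4 + 612} - - \frac{4243}{670} = \frac{70}{608} + \frac{4243}{670} = 70 \cdot \frac{1}{608} + \frac{4243}{670} = \frac{35}{304} + \frac{4243}{670} = \frac{656661}{101840}$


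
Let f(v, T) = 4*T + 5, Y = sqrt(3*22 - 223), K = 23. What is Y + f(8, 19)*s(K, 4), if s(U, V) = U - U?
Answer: I*sqrt(157) ≈ 12.53*I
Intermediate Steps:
s(U, V) = 0
Y = I*sqrt(157) (Y = sqrt(66 - 223) = sqrt(-157) = I*sqrt(157) ≈ 12.53*I)
f(v, T) = 5 + 4*T
Y + f(8, 19)*s(K, 4) = I*sqrt(157) + (5 + 4*19)*0 = I*sqrt(157) + (5 + 76)*0 = I*sqrt(157) + 81*0 = I*sqrt(157) + 0 = I*sqrt(157)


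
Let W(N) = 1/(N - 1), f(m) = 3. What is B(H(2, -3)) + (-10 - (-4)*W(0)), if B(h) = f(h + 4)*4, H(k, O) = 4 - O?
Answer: -2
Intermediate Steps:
W(N) = 1/(-1 + N)
B(h) = 12 (B(h) = 3*4 = 12)
B(H(2, -3)) + (-10 - (-4)*W(0)) = 12 + (-10 - (-4)/(-1 + 0)) = 12 + (-10 - (-4)/(-1)) = 12 + (-10 - (-4)*(-1)) = 12 + (-10 - 4*1) = 12 + (-10 - 4) = 12 - 14 = -2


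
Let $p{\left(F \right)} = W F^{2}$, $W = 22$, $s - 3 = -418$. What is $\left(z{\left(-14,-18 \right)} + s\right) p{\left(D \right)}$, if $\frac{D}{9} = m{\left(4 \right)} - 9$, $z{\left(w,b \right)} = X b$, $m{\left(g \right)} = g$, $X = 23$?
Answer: $-36931950$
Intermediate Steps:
$z{\left(w,b \right)} = 23 b$
$s = -415$ ($s = 3 - 418 = -415$)
$D = -45$ ($D = 9 \left(4 - 9\right) = 9 \left(-5\right) = -45$)
$p{\left(F \right)} = 22 F^{2}$
$\left(z{\left(-14,-18 \right)} + s\right) p{\left(D \right)} = \left(23 \left(-18\right) - 415\right) 22 \left(-45\right)^{2} = \left(-414 - 415\right) 22 \cdot 2025 = \left(-829\right) 44550 = -36931950$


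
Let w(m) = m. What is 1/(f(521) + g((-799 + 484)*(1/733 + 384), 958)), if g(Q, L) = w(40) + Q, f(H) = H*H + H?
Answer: 733/110713471 ≈ 6.6207e-6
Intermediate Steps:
f(H) = H + H² (f(H) = H² + H = H + H²)
g(Q, L) = 40 + Q
1/(f(521) + g((-799 + 484)*(1/733 + 384), 958)) = 1/(521*(1 + 521) + (40 + (-799 + 484)*(1/733 + 384))) = 1/(521*522 + (40 - 315*(1/733 + 384))) = 1/(271962 + (40 - 315*281473/733)) = 1/(271962 + (40 - 88663995/733)) = 1/(271962 - 88634675/733) = 1/(110713471/733) = 733/110713471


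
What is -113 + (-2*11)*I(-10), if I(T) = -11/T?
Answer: -686/5 ≈ -137.20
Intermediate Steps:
-113 + (-2*11)*I(-10) = -113 + (-2*11)*(-11/(-10)) = -113 - (-242)*(-1)/10 = -113 - 22*11/10 = -113 - 121/5 = -686/5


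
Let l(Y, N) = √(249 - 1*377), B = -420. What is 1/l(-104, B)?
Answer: -I*√2/16 ≈ -0.088388*I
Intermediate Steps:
l(Y, N) = 8*I*√2 (l(Y, N) = √(249 - 377) = √(-128) = 8*I*√2)
1/l(-104, B) = 1/(8*I*√2) = -I*√2/16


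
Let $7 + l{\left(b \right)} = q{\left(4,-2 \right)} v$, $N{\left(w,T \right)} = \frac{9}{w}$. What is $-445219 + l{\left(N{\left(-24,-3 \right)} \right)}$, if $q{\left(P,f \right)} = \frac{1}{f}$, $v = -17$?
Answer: $- \frac{890435}{2} \approx -4.4522 \cdot 10^{5}$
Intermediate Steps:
$l{\left(b \right)} = \frac{3}{2}$ ($l{\left(b \right)} = -7 + \frac{1}{-2} \left(-17\right) = -7 - - \frac{17}{2} = -7 + \frac{17}{2} = \frac{3}{2}$)
$-445219 + l{\left(N{\left(-24,-3 \right)} \right)} = -445219 + \frac{3}{2} = - \frac{890435}{2}$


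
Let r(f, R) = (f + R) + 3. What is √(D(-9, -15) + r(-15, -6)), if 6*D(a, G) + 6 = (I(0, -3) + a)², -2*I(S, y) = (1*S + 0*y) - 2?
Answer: 5*I*√3/3 ≈ 2.8868*I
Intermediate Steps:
I(S, y) = 1 - S/2 (I(S, y) = -((1*S + 0*y) - 2)/2 = -((S + 0) - 2)/2 = -(S - 2)/2 = -(-2 + S)/2 = 1 - S/2)
D(a, G) = -1 + (1 + a)²/6 (D(a, G) = -1 + ((1 - ½*0) + a)²/6 = -1 + ((1 + 0) + a)²/6 = -1 + (1 + a)²/6)
r(f, R) = 3 + R + f (r(f, R) = (R + f) + 3 = 3 + R + f)
√(D(-9, -15) + r(-15, -6)) = √((-1 + (1 - 9)²/6) + (3 - 6 - 15)) = √((-1 + (⅙)*(-8)²) - 18) = √((-1 + (⅙)*64) - 18) = √((-1 + 32/3) - 18) = √(29/3 - 18) = √(-25/3) = 5*I*√3/3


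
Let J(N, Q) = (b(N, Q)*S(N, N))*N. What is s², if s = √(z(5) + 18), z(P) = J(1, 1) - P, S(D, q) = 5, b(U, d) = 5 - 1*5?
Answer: 13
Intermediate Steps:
b(U, d) = 0 (b(U, d) = 5 - 5 = 0)
J(N, Q) = 0 (J(N, Q) = (0*5)*N = 0*N = 0)
z(P) = -P (z(P) = 0 - P = -P)
s = √13 (s = √(-1*5 + 18) = √(-5 + 18) = √13 ≈ 3.6056)
s² = (√13)² = 13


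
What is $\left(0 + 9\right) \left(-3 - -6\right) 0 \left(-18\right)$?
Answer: $0$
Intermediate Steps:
$\left(0 + 9\right) \left(-3 - -6\right) 0 \left(-18\right) = 9 \left(-3 + 6\right) 0 \left(-18\right) = 9 \cdot 3 \cdot 0 \left(-18\right) = 27 \cdot 0 \left(-18\right) = 0 \left(-18\right) = 0$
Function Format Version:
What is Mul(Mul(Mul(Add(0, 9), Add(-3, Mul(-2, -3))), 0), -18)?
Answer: 0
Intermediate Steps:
Mul(Mul(Mul(Add(0, 9), Add(-3, Mul(-2, -3))), 0), -18) = Mul(Mul(Mul(9, Add(-3, 6)), 0), -18) = Mul(Mul(Mul(9, 3), 0), -18) = Mul(Mul(27, 0), -18) = Mul(0, -18) = 0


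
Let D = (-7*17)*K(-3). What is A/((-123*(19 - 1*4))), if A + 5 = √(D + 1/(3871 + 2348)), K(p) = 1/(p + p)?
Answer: 1/369 - √340924198/7649370 ≈ 0.00029622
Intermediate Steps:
K(p) = 1/(2*p)
D = 119/6 (D = (-7*17)*((½)/(-3)) = -119*(-1)/(2*3) = -119*(-⅙) = 119/6 ≈ 19.833)
A = -5 + √340924198/4146 (A = -5 + √(119/6 + 1/(3871 + 2348)) = -5 + √(119/6 + 1/6219) = -5 + √(246689/12438) = -5 + √340924198/4146 ≈ -0.54652)
A/((-123*(19 - 1*4))) = (-5 + √340924198/4146)/((-123*(19 - 1*4))) = (-5 + √340924198/4146)/((-123*(19 - 4))) = (-5 + √340924198/4146)/((-123*15)) = (-5 + √340924198/4146)/(-1845) = (-5 + √340924198/4146)*(-1/1845) = 1/369 - √340924198/7649370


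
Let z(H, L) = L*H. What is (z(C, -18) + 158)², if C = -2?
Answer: 37636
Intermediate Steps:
z(H, L) = H*L
(z(C, -18) + 158)² = (-2*(-18) + 158)² = (36 + 158)² = 194² = 37636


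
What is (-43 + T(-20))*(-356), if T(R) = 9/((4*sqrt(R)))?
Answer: 15308 + 801*I*sqrt(5)/10 ≈ 15308.0 + 179.11*I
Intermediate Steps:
T(R) = 9/(4*sqrt(R)) (T(R) = 9*(1/(4*sqrt(R))) = 9/(4*sqrt(R)))
(-43 + T(-20))*(-356) = (-43 + 9/(4*sqrt(-20)))*(-356) = (-43 + 9*(-I*sqrt(5)/10)/4)*(-356) = (-43 - 9*I*sqrt(5)/40)*(-356) = 15308 + 801*I*sqrt(5)/10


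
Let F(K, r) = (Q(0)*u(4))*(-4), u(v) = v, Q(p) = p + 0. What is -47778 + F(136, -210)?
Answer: -47778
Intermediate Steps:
Q(p) = p
F(K, r) = 0 (F(K, r) = (0*4)*(-4) = 0*(-4) = 0)
-47778 + F(136, -210) = -47778 + 0 = -47778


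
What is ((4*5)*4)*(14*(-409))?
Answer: -458080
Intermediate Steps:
((4*5)*4)*(14*(-409)) = (20*4)*(-5726) = 80*(-5726) = -458080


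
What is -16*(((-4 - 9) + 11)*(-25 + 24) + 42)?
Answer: -704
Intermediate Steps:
-16*(((-4 - 9) + 11)*(-25 + 24) + 42) = -16*((-13 + 11)*(-1) + 42) = -16*(-2*(-1) + 42) = -16*(2 + 42) = -16*44 = -704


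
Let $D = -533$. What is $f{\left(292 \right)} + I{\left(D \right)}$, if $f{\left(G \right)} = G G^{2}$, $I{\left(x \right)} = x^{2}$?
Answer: $25181177$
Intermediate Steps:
$f{\left(G \right)} = G^{3}$
$f{\left(292 \right)} + I{\left(D \right)} = 292^{3} + \left(-533\right)^{2} = 24897088 + 284089 = 25181177$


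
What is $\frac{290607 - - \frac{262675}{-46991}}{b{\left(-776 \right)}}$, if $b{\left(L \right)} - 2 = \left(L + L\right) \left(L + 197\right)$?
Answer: $\frac{975403633}{3016184465} \approx 0.32339$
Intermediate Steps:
$b{\left(L \right)} = 2 + 2 L \left(197 + L\right)$ ($b{\left(L \right)} = 2 + \left(L + L\right) \left(L + 197\right) = 2 + 2 L \left(197 + L\right)$)
$\frac{290607 - - \frac{262675}{-46991}}{b{\left(-776 \right)}} = \frac{290607 - - \frac{262675}{-46991}}{2 + 2 \left(-776\right)^{2} + 394 \left(-776\right)} = \frac{290607 - \left(-262675\right) \left(- \frac{1}{46991}\right)}{2 + 2 \cdot 602176 - 305744} = \frac{290607 - \frac{37525}{6713}}{2 + 1204352 - 305744} = \frac{290607 - \frac{37525}{6713}}{898610} = \frac{1950807266}{6713} \cdot \frac{1}{898610} = \frac{975403633}{3016184465}$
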